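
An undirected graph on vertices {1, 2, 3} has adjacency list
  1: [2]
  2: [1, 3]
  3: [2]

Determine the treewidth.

A width-1 tree decomposition is:
Bags: B1 = {2, 3}  B2 = {1, 2}
Tree: B1–B2
Every bag has size at most 2, so the width is 2 − 1 = 1 and tw(G) ≤ 1. Any graph with an edge has treewidth ≥ 1, and G has the edge 3–2. Therefore the treewidth is 1.

1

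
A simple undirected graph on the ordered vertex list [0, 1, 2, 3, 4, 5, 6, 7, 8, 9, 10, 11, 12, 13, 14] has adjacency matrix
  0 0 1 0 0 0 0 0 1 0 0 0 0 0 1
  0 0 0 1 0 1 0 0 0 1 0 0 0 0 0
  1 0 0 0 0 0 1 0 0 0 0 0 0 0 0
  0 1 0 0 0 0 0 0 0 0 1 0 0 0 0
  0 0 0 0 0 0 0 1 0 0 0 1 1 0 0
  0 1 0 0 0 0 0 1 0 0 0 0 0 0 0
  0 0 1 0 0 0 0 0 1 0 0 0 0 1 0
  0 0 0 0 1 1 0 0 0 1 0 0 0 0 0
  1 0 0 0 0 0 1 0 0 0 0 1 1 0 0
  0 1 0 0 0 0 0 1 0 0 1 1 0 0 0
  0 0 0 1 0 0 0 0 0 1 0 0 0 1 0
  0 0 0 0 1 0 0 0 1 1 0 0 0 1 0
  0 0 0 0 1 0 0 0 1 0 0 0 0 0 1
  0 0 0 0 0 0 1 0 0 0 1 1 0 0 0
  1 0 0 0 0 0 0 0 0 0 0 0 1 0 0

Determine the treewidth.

3

A width-3 tree decomposition is:
Bags: B1 = {1, 3, 5, 10}  B2 = {1, 5, 9, 10}  B3 = {5, 7, 9, 10}  B4 = {7, 9, 10, 13}  B5 = {7, 9, 11, 13}  B6 = {4, 7, 11, 13}  B7 = {4, 6, 11, 13}  B8 = {4, 6, 8, 11}  B9 = {4, 6, 8, 12}  B10 = {2, 6, 8, 12}  B11 = {0, 2, 8, 12}  B12 = {0, 2, 12, 14}
Tree: B1–B2, B2–B3, B3–B4, B4–B5, B5–B6, B6–B7, B7–B8, B8–B9, B9–B10, B10–B11, B11–B12
Each bag holds 4 vertices, so the decomposition has width 3, which upper-bounds the treewidth. For the lower bound: the 4 vertex sets {1,3,5}, {10}, {9}, {4,7,11,13} are disjoint, each induces a connected subgraph, and every pair is joined by at least one edge of G. Contracting each set to a single vertex therefore yields K_{4} as a minor, and since treewidth is minor-monotone, tw(G) ≥ tw(K_{4}) = 3. Hence tw(G) = 3 exactly.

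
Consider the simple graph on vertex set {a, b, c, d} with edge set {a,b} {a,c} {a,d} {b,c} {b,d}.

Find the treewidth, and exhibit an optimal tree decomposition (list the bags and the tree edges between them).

Each bag holds 3 vertices, so the decomposition has width 2, which upper-bounds the treewidth. Conversely, {a, b, d} is a clique of size 3, and the vertices of any clique must share a bag in every tree decomposition; so some bag has ≥ 3 vertices and tw(G) ≥ 2. Combining the bounds, tw(G) = 2.

Treewidth 2.
Bags: B1 = {a, b, c}  B2 = {a, b, d}
Tree: B1–B2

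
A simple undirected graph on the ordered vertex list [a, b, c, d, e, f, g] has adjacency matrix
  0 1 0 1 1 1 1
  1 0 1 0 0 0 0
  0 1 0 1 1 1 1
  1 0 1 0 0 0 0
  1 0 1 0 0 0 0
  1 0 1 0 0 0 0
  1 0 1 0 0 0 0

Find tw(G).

2

A width-2 tree decomposition is:
Bags: B1 = {a, c, e}  B2 = {a, c, d}  B3 = {a, b, c}  B4 = {a, c, g}  B5 = {a, c, f}
Tree: B1–B2, B2–B3, B3–B4, B4–B5
Each bag holds 3 vertices, so the decomposition has width 2, which upper-bounds the treewidth. The edges c–e–a–d–c form a cycle, so G is not a tree and its treewidth is at least 2. The upper and lower bounds meet at 2, so that is the treewidth.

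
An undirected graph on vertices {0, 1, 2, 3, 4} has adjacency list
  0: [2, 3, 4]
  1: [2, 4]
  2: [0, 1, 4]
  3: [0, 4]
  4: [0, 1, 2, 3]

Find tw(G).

2

A width-2 tree decomposition is:
Bags: B1 = {0, 2, 4}  B2 = {0, 3, 4}  B3 = {1, 2, 4}
Tree: B1–B2, B1–B3
The largest bag has 3 vertices, giving width 2; this decomposition certifies tw(G) ≤ 2. For the lower bound, the 3 vertices {0, 2, 4} are pairwise adjacent, and any tree decomposition puts a clique entirely inside one bag — forcing width ≥ 2. Hence tw(G) = 2 exactly.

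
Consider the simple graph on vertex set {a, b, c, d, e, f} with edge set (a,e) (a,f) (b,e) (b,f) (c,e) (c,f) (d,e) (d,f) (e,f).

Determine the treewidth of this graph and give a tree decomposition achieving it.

Every bag has size at most 3, so the width is 3 − 1 = 2 and tw(G) ≤ 2. On the other hand G contains the 3-clique {d, e, f}. A clique must lie in a single bag of any decomposition, so no decomposition can have width below 2. Hence tw(G) = 2 exactly.

Treewidth 2.
One optimal decomposition is:
Bags: B1 = {d, e, f}  B2 = {c, e, f}  B3 = {a, e, f}  B4 = {b, e, f}
Tree: B1–B2, B2–B3, B2–B4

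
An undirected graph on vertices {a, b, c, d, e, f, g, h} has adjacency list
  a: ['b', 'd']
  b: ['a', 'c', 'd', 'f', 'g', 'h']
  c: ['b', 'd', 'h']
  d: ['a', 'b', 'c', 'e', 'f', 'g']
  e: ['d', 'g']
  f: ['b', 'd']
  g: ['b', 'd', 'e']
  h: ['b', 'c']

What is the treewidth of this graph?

2

A width-2 tree decomposition is:
Bags: B1 = {b, c, d}  B2 = {b, c, h}  B3 = {b, d, g}  B4 = {b, d, f}  B5 = {d, e, g}  B6 = {a, b, d}
Tree: B1–B2, B1–B3, B1–B4, B3–B5, B4–B6
Every bag has size at most 3, so the width is 3 − 1 = 2 and tw(G) ≤ 2. On the other hand G contains the 3-clique {d, e, g}. A clique must lie in a single bag of any decomposition, so no decomposition can have width below 2. The upper and lower bounds meet at 2, so that is the treewidth.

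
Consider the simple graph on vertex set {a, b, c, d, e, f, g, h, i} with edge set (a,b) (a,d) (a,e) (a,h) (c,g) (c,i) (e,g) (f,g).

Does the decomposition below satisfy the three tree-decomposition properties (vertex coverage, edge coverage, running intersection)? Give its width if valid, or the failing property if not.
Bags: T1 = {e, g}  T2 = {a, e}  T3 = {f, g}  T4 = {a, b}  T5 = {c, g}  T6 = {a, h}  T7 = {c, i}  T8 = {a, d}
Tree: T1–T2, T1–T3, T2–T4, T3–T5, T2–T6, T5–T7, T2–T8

Yes; width 1.

Vertex coverage: the bags together contain {a, b, c, d, e, f, g, h, i}, the full vertex set. Edge coverage: each edge of G has both endpoints in at least one bag. Running intersection: for every vertex, the bags containing it form a connected subtree. All three properties hold, so this is a valid tree decomposition of width max|bag| − 1 = 1, and hence tw(G) ≤ 1.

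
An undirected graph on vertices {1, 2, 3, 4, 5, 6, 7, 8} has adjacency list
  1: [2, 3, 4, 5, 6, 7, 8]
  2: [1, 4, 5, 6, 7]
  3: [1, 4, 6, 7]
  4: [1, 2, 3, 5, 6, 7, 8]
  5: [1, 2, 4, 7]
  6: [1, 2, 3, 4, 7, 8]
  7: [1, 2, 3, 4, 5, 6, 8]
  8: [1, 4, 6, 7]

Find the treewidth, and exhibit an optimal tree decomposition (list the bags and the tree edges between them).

Treewidth 4.
One optimal decomposition is:
Bags: B1 = {1, 2, 4, 6, 7}  B2 = {1, 4, 6, 7, 8}  B3 = {1, 2, 4, 5, 7}  B4 = {1, 3, 4, 6, 7}
Tree: B1–B2, B1–B3, B2–B4

The largest bag has 5 vertices, giving width 4; this decomposition certifies tw(G) ≤ 4. For the lower bound, the 5 vertices {1, 2, 4, 5, 7} are pairwise adjacent, and any tree decomposition puts a clique entirely inside one bag — forcing width ≥ 4. Therefore the treewidth is 4.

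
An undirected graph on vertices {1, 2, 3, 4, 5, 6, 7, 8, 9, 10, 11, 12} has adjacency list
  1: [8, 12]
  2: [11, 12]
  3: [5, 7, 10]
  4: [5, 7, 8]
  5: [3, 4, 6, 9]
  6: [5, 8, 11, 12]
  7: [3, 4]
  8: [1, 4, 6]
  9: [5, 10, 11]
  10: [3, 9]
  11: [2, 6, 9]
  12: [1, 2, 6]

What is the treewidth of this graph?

A width-3 tree decomposition is:
Bags: B1 = {1, 2, 11, 12}  B2 = {1, 6, 11, 12}  B3 = {1, 6, 8, 11}  B4 = {6, 8, 9, 11}  B5 = {5, 6, 8, 9}  B6 = {4, 5, 8, 9}  B7 = {4, 5, 9, 10}  B8 = {3, 4, 5, 10}  B9 = {3, 4, 7, 10}
Tree: B1–B2, B2–B3, B3–B4, B4–B5, B5–B6, B6–B7, B7–B8, B8–B9
Each bag holds 4 vertices, so the decomposition has width 3, which upper-bounds the treewidth. For the lower bound: the 4 vertex sets {1,2,12}, {11}, {6}, {4,5,8,9} are disjoint, each induces a connected subgraph, and every pair is joined by at least one edge of G. Contracting each set to a single vertex therefore yields K_{4} as a minor, and since treewidth is minor-monotone, tw(G) ≥ tw(K_{4}) = 3. Combining the bounds, tw(G) = 3.

3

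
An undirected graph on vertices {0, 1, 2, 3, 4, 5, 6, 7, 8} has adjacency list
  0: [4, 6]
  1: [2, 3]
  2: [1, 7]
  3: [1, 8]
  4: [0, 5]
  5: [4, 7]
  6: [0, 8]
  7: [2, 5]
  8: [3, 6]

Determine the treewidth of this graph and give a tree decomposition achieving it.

Treewidth 2.
One optimal decomposition is:
Bags: B1 = {1, 3, 8}  B2 = {1, 2, 8}  B3 = {2, 7, 8}  B4 = {5, 7, 8}  B5 = {4, 5, 8}  B6 = {0, 4, 8}  B7 = {0, 6, 8}
Tree: B1–B2, B2–B3, B3–B4, B4–B5, B5–B6, B6–B7

The largest bag has 3 vertices, giving width 2; this decomposition certifies tw(G) ≤ 2. The edges 8–3–1–2–7–5–4–0–6–8 form a cycle, so G is not a tree and its treewidth is at least 2. Therefore the treewidth is 2.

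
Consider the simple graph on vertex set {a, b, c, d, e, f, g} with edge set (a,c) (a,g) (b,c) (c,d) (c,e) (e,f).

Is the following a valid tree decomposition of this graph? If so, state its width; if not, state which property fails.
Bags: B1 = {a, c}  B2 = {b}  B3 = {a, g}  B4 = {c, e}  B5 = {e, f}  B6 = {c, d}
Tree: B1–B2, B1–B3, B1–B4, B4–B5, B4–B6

A tree decomposition must satisfy three properties: every vertex lies in some bag; for every edge, both endpoints lie together in some bag; and for every vertex, the bags containing it form a connected subtree. Here edge (c,b) lies in no bag, so the decomposition is invalid.

No — edge (c,b) lies in no bag.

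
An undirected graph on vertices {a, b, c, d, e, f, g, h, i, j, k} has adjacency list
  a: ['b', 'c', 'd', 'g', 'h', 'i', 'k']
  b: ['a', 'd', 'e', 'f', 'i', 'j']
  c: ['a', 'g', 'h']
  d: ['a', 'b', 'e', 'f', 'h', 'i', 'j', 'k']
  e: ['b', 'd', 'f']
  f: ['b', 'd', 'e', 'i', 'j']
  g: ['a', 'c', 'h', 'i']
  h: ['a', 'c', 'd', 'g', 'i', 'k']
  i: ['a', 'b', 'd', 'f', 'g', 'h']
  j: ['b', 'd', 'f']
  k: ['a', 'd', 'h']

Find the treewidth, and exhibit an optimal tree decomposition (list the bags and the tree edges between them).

Treewidth 3.
One such decomposition:
Bags: B1 = {a, d, h, i}  B2 = {a, g, h, i}  B3 = {a, b, d, i}  B4 = {a, d, h, k}  B5 = {b, d, f, i}  B6 = {a, c, g, h}  B7 = {b, d, e, f}  B8 = {b, d, f, j}
Tree: B1–B2, B1–B3, B1–B4, B3–B5, B2–B6, B5–B7, B5–B8

The largest bag has 4 vertices, giving width 3; this decomposition certifies tw(G) ≤ 3. Conversely, {a, d, h, k} is a clique of size 4, and the vertices of any clique must share a bag in every tree decomposition; so some bag has ≥ 4 vertices and tw(G) ≥ 3. Therefore the treewidth is 3.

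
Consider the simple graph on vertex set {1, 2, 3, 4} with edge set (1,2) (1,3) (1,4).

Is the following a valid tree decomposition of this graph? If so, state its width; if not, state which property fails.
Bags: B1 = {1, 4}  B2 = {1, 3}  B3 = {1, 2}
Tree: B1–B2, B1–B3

Checking the three conditions: (i) the bags cover all of {1, 2, 3, 4}; (ii) for each edge, some bag contains both endpoints; (iii) the bags containing any fixed vertex form a subtree. All hold, so the decomposition is valid with width 2 − 1 = 1.

Yes; width 1.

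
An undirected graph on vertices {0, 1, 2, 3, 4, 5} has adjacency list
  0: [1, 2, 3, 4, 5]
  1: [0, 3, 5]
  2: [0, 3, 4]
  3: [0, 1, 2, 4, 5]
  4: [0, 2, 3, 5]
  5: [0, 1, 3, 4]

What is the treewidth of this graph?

3

A width-3 tree decomposition is:
Bags: B1 = {0, 2, 3, 4}  B2 = {0, 3, 4, 5}  B3 = {0, 1, 3, 5}
Tree: B1–B2, B2–B3
Each bag holds 4 vertices, so the decomposition has width 3, which upper-bounds the treewidth. On the other hand G contains the 4-clique {0, 1, 3, 5}. A clique must lie in a single bag of any decomposition, so no decomposition can have width below 3. The upper and lower bounds meet at 3, so that is the treewidth.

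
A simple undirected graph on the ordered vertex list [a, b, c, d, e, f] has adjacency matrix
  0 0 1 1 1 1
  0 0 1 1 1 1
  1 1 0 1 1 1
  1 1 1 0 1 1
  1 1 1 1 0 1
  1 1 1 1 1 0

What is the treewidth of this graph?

A width-4 tree decomposition is:
Bags: B1 = {a, c, d, e, f}  B2 = {b, c, d, e, f}
Tree: B1–B2
Every bag has size at most 5, so the width is 5 − 1 = 4 and tw(G) ≤ 4. On the other hand G contains the 5-clique {a, c, d, e, f}. A clique must lie in a single bag of any decomposition, so no decomposition can have width below 4. The upper and lower bounds meet at 4, so that is the treewidth.

4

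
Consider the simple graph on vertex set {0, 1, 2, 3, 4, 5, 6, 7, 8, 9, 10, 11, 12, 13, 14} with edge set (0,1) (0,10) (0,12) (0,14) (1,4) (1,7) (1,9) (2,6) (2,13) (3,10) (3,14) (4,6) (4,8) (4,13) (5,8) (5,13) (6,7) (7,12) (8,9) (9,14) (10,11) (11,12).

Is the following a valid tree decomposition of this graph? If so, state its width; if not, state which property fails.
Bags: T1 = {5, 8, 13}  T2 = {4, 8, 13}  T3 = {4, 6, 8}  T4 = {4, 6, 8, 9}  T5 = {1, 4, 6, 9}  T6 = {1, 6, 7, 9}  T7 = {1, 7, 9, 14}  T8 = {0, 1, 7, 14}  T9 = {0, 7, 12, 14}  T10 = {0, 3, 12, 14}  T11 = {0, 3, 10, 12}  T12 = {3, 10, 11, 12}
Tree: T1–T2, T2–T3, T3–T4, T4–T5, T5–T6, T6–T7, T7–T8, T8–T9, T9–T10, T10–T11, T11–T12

A tree decomposition must satisfy three properties: every vertex lies in some bag; for every edge, both endpoints lie together in some bag; and for every vertex, the bags containing it form a connected subtree. Here vertex 2 appears in no bag, so the decomposition is invalid.

No — vertex 2 appears in no bag.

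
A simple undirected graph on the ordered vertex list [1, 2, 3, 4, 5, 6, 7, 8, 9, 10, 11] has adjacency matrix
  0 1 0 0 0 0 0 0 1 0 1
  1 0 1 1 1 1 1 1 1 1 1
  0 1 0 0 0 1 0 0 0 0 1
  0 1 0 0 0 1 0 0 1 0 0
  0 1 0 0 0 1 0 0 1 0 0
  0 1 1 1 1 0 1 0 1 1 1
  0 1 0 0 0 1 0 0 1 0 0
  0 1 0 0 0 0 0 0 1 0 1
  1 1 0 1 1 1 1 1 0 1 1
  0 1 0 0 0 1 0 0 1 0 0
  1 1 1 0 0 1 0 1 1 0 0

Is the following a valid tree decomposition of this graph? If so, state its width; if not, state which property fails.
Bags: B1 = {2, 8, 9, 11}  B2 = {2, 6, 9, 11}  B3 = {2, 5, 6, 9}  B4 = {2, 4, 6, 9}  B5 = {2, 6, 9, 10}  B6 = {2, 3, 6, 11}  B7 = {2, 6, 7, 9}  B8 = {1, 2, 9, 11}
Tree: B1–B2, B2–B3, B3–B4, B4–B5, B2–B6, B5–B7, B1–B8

Yes; width 3.

Vertex coverage: the bags together contain {1, 2, 3, 4, 5, 6, 7, 8, 9, 10, 11}, the full vertex set. Edge coverage: each edge of G has both endpoints in at least one bag. Running intersection: for every vertex, the bags containing it form a connected subtree. All three properties hold, so this is a valid tree decomposition of width max|bag| − 1 = 3, and hence tw(G) ≤ 3.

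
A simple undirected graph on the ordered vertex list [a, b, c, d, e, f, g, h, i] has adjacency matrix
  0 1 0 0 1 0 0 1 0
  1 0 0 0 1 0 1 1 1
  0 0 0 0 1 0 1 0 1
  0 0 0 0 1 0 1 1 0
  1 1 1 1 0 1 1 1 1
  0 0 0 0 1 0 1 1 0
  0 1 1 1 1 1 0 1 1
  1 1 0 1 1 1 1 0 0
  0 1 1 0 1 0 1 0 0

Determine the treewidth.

A width-3 tree decomposition is:
Bags: B1 = {b, e, g, h}  B2 = {e, f, g, h}  B3 = {a, b, e, h}  B4 = {d, e, g, h}  B5 = {b, e, g, i}  B6 = {c, e, g, i}
Tree: B1–B2, B1–B3, B2–B4, B1–B5, B5–B6
Every bag has size at most 4, so the width is 4 − 1 = 3 and tw(G) ≤ 3. On the other hand G contains the 4-clique {d, e, g, h}. A clique must lie in a single bag of any decomposition, so no decomposition can have width below 3. Hence tw(G) = 3 exactly.

3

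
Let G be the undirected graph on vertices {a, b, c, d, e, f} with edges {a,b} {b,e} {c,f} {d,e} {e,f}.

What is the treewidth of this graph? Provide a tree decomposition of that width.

Treewidth 1.
Bags: B1 = {e, f}  B2 = {c, f}  B3 = {d, e}  B4 = {b, e}  B5 = {a, b}
Tree: B1–B2, B1–B3, B1–B4, B4–B5

Every bag has size at most 2, so the width is 2 − 1 = 1 and tw(G) ≤ 1. Any graph with an edge has treewidth ≥ 1, and G has the edge e–f. Combining the bounds, tw(G) = 1.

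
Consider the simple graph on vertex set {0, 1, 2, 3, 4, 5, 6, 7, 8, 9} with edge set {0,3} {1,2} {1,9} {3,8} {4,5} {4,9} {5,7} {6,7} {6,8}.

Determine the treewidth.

A width-1 tree decomposition is:
Bags: B1 = {1, 2}  B2 = {1, 9}  B3 = {4, 9}  B4 = {4, 5}  B5 = {5, 7}  B6 = {6, 7}  B7 = {6, 8}  B8 = {3, 8}  B9 = {0, 3}
Tree: B1–B2, B2–B3, B3–B4, B4–B5, B5–B6, B6–B7, B7–B8, B8–B9
Every bag has size at most 2, so the width is 2 − 1 = 1 and tw(G) ≤ 1. Since G has at least one edge (e.g. 2–1), it is not an edgeless graph, so tw(G) ≥ 1. The upper and lower bounds meet at 1, so that is the treewidth.

1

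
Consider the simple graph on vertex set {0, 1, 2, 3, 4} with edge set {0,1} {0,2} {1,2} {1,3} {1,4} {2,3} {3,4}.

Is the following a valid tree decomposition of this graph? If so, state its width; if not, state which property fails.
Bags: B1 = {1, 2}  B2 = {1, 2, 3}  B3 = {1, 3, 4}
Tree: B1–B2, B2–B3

No — vertex 0 appears in no bag.

A tree decomposition must satisfy three properties: every vertex lies in some bag; for every edge, both endpoints lie together in some bag; and for every vertex, the bags containing it form a connected subtree. Here vertex 0 appears in no bag, so the decomposition is invalid.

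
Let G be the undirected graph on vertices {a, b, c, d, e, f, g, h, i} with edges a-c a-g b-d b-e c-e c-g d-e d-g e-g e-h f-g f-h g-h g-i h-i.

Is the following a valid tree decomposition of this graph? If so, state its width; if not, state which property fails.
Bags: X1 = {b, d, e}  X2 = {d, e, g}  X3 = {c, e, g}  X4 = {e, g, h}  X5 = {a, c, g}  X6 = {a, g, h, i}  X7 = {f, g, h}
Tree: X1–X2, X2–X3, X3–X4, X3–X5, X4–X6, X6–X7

No — bags containing vertex a are not connected in the tree.

A tree decomposition must satisfy three properties: every vertex lies in some bag; for every edge, both endpoints lie together in some bag; and for every vertex, the bags containing it form a connected subtree. Here bags containing vertex a are not connected in the tree, so the decomposition is invalid.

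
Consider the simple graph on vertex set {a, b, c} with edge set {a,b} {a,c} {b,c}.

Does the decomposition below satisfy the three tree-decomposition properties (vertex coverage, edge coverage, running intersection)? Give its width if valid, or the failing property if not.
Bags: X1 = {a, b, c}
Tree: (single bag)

Yes; width 2.

Checking the three conditions: (i) the bags cover all of {a, b, c}; (ii) for each edge, some bag contains both endpoints; (iii) the bags containing any fixed vertex form a subtree. All hold, so the decomposition is valid with width 3 − 1 = 2.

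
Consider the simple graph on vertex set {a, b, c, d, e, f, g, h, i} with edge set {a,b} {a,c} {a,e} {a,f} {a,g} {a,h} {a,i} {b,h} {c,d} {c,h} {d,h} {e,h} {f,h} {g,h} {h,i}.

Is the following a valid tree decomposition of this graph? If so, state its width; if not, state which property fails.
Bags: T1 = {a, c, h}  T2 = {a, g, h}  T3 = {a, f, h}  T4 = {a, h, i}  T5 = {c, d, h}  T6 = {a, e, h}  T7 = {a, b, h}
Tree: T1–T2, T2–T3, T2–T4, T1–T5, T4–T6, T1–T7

Checking the three conditions: (i) the bags cover all of {a, b, c, d, e, f, g, h, i}; (ii) for each edge, some bag contains both endpoints; (iii) the bags containing any fixed vertex form a subtree. All hold, so the decomposition is valid with width 3 − 1 = 2.

Yes; width 2.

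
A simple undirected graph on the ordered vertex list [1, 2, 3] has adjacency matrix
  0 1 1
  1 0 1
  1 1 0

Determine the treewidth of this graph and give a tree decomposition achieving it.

Treewidth 2.
Bags: B1 = {1, 2, 3}
Tree: (single bag)

With just one bag of size 3, the width is 3 − 1 = 2, so tw(G) ≤ 2. On the other hand G contains the 3-clique {1, 2, 3}. A clique must lie in a single bag of any decomposition, so no decomposition can have width below 2. Hence tw(G) = 2 exactly.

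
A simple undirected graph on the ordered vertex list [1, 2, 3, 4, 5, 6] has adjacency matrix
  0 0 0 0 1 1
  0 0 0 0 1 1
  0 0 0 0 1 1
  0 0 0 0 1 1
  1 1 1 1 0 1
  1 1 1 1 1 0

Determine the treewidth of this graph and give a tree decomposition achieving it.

Every bag has size at most 3, so the width is 3 − 1 = 2 and tw(G) ≤ 2. Conversely, {1, 5, 6} is a clique of size 3, and the vertices of any clique must share a bag in every tree decomposition; so some bag has ≥ 3 vertices and tw(G) ≥ 2. The upper and lower bounds meet at 2, so that is the treewidth.

Treewidth 2.
One such decomposition:
Bags: B1 = {2, 5, 6}  B2 = {3, 5, 6}  B3 = {4, 5, 6}  B4 = {1, 5, 6}
Tree: B1–B2, B1–B3, B1–B4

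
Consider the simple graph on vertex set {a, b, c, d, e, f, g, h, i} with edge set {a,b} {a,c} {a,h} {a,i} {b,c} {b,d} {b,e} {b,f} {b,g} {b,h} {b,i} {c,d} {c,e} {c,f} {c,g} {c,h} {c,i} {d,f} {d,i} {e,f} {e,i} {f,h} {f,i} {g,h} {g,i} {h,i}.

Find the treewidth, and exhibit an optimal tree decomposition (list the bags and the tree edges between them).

Each bag holds 5 vertices, so the decomposition has width 4, which upper-bounds the treewidth. Conversely, {b, c, g, h, i} is a clique of size 5, and the vertices of any clique must share a bag in every tree decomposition; so some bag has ≥ 5 vertices and tw(G) ≥ 4. Hence tw(G) = 4 exactly.

Treewidth 4.
Bags: B1 = {b, c, e, f, i}  B2 = {b, c, f, h, i}  B3 = {b, c, g, h, i}  B4 = {a, b, c, h, i}  B5 = {b, c, d, f, i}
Tree: B1–B2, B2–B3, B2–B4, B2–B5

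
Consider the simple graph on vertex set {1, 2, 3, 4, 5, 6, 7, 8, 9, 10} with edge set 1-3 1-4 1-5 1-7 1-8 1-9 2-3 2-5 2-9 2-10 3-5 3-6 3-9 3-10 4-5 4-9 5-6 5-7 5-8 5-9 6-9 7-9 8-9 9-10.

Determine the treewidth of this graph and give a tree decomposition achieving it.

The largest bag has 4 vertices, giving width 3; this decomposition certifies tw(G) ≤ 3. On the other hand G contains the 4-clique {2, 3, 9, 10}. A clique must lie in a single bag of any decomposition, so no decomposition can have width below 3. Hence tw(G) = 3 exactly.

Treewidth 3.
One optimal decomposition is:
Bags: B1 = {1, 3, 5, 9}  B2 = {1, 4, 5, 9}  B3 = {1, 5, 8, 9}  B4 = {2, 3, 5, 9}  B5 = {1, 5, 7, 9}  B6 = {3, 5, 6, 9}  B7 = {2, 3, 9, 10}
Tree: B1–B2, B2–B3, B1–B4, B1–B5, B1–B6, B4–B7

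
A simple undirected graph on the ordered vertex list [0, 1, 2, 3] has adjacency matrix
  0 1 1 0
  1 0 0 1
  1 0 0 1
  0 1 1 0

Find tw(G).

A width-2 tree decomposition is:
Bags: B1 = {0, 1, 2}  B2 = {1, 2, 3}
Tree: B1–B2
The largest bag has 3 vertices, giving width 2; this decomposition certifies tw(G) ≤ 2. Since 2–0–1–3–2 is a cycle in G, G is not acyclic. Forests are exactly the graphs of treewidth ≤ 1, so tw(G) ≥ 2. Hence tw(G) = 2 exactly.

2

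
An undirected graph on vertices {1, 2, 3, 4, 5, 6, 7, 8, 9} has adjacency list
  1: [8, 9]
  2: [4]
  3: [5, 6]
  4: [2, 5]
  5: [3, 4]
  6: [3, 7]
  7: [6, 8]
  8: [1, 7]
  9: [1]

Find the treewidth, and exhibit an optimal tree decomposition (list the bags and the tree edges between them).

The largest bag has 2 vertices, giving width 1; this decomposition certifies tw(G) ≤ 1. Any graph with an edge has treewidth ≥ 1, and G has the edge 9–1. Hence tw(G) = 1 exactly.

Treewidth 1.
Bags: B1 = {1, 9}  B2 = {1, 8}  B3 = {7, 8}  B4 = {6, 7}  B5 = {3, 6}  B6 = {3, 5}  B7 = {4, 5}  B8 = {2, 4}
Tree: B1–B2, B2–B3, B3–B4, B4–B5, B5–B6, B6–B7, B7–B8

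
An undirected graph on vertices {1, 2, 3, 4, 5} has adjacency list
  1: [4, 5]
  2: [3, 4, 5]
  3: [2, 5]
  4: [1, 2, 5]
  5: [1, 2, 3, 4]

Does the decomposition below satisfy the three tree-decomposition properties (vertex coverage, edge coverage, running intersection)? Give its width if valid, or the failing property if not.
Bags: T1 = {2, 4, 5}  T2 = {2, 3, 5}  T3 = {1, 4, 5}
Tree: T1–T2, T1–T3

Every vertex of G appears in some bag (union = {1, 2, 3, 4, 5}); every edge is covered by a bag; and for each vertex v the set of bags containing v is connected in the bag tree. The decomposition is therefore valid. The largest bag has 3 vertices, so the width is 2.

Yes; width 2.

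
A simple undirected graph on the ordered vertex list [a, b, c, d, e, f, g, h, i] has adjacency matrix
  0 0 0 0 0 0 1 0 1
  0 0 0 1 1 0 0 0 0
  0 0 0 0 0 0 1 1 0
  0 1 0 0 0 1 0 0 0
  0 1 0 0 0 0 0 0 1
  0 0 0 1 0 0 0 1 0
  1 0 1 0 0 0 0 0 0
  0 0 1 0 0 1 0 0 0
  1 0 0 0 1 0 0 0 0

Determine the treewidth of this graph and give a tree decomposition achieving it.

The largest bag has 3 vertices, giving width 2; this decomposition certifies tw(G) ≤ 2. The edges h–f–d–b–e–i–a–g–c–h form a cycle, so G is not a tree and its treewidth is at least 2. Hence tw(G) = 2 exactly.

Treewidth 2.
One optimal decomposition is:
Bags: B1 = {d, f, h}  B2 = {b, d, h}  B3 = {b, e, h}  B4 = {e, h, i}  B5 = {a, h, i}  B6 = {a, g, h}  B7 = {c, g, h}
Tree: B1–B2, B2–B3, B3–B4, B4–B5, B5–B6, B6–B7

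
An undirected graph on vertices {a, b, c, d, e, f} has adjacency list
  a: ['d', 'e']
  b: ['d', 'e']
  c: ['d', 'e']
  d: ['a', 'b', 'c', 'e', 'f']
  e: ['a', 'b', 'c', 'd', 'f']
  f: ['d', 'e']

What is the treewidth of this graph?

A width-2 tree decomposition is:
Bags: B1 = {a, d, e}  B2 = {b, d, e}  B3 = {d, e, f}  B4 = {c, d, e}
Tree: B1–B2, B2–B3, B1–B4
Every bag has size at most 3, so the width is 3 − 1 = 2 and tw(G) ≤ 2. Conversely, {d, e, f} is a clique of size 3, and the vertices of any clique must share a bag in every tree decomposition; so some bag has ≥ 3 vertices and tw(G) ≥ 2. Combining the bounds, tw(G) = 2.

2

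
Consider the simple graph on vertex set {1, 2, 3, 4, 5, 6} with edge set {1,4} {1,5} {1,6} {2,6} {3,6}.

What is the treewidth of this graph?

A width-1 tree decomposition is:
Bags: B1 = {1, 6}  B2 = {2, 6}  B3 = {3, 6}  B4 = {1, 5}  B5 = {1, 4}
Tree: B1–B2, B2–B3, B1–B4, B4–B5
Each bag holds 2 vertices, so the decomposition has width 1, which upper-bounds the treewidth. Since G has at least one edge (e.g. 6–1), it is not an edgeless graph, so tw(G) ≥ 1. Hence tw(G) = 1 exactly.

1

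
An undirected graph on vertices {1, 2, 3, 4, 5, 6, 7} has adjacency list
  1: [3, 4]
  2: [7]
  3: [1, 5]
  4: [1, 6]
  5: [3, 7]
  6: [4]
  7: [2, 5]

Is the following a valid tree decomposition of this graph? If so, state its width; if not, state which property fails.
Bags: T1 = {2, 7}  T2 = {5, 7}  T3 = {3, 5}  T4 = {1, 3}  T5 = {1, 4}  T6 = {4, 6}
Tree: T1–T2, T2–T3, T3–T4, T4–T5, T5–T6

Vertex coverage: the bags together contain {1, 2, 3, 4, 5, 6, 7}, the full vertex set. Edge coverage: each edge of G has both endpoints in at least one bag. Running intersection: for every vertex, the bags containing it form a connected subtree. All three properties hold, so this is a valid tree decomposition of width max|bag| − 1 = 1, and hence tw(G) ≤ 1.

Yes; width 1.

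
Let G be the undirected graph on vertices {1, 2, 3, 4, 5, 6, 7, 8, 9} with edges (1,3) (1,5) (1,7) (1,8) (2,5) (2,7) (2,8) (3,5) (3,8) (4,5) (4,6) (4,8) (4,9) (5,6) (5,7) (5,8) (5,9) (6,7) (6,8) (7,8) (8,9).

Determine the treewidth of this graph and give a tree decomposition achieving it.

Treewidth 3.
Bags: B1 = {5, 6, 7, 8}  B2 = {4, 5, 6, 8}  B3 = {4, 5, 8, 9}  B4 = {1, 5, 7, 8}  B5 = {1, 3, 5, 8}  B6 = {2, 5, 7, 8}
Tree: B1–B2, B2–B3, B1–B4, B4–B5, B1–B6

The largest bag has 4 vertices, giving width 3; this decomposition certifies tw(G) ≤ 3. Conversely, {4, 5, 8, 9} is a clique of size 4, and the vertices of any clique must share a bag in every tree decomposition; so some bag has ≥ 4 vertices and tw(G) ≥ 3. Hence tw(G) = 3 exactly.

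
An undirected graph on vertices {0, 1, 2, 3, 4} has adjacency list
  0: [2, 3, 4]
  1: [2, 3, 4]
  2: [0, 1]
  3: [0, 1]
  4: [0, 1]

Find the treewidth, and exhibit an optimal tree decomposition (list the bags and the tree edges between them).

Treewidth 2.
One optimal decomposition is:
Bags: B1 = {0, 1, 2}  B2 = {0, 1, 4}  B3 = {0, 1, 3}
Tree: B1–B2, B2–B3

Every bag has size at most 3, so the width is 3 − 1 = 2 and tw(G) ≤ 2. The edges 2–1–4–0–2 form a cycle, so G is not a tree and its treewidth is at least 2. The upper and lower bounds meet at 2, so that is the treewidth.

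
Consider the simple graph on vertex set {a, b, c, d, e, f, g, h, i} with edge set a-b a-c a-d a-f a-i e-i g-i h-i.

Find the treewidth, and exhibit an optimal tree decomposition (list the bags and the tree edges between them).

Treewidth 1.
Bags: B1 = {a, i}  B2 = {a, c}  B3 = {g, i}  B4 = {a, f}  B5 = {a, d}  B6 = {a, b}  B7 = {h, i}  B8 = {e, i}
Tree: B1–B2, B1–B3, B2–B4, B4–B5, B5–B6, B1–B7, B1–B8

Each bag holds 2 vertices, so the decomposition has width 1, which upper-bounds the treewidth. Since G has at least one edge (e.g. a–i), it is not an edgeless graph, so tw(G) ≥ 1. Hence tw(G) = 1 exactly.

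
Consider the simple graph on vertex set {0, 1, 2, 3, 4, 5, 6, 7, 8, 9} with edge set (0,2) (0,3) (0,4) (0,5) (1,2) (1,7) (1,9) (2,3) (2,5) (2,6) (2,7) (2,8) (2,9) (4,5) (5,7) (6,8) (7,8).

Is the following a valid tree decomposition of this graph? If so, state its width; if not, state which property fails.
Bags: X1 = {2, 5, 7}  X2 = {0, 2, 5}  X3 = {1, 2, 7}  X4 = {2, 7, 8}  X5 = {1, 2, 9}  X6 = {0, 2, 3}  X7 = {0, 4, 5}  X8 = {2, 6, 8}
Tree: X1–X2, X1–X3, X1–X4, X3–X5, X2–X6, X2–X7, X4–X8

Yes; width 2.

Checking the three conditions: (i) the bags cover all of {0, 1, 2, 3, 4, 5, 6, 7, 8, 9}; (ii) for each edge, some bag contains both endpoints; (iii) the bags containing any fixed vertex form a subtree. All hold, so the decomposition is valid with width 3 − 1 = 2.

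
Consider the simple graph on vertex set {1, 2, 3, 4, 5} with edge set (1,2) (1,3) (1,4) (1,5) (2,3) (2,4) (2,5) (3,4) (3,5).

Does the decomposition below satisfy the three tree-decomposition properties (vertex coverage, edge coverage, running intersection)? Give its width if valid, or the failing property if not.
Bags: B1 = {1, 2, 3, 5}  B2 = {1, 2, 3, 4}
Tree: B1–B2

Checking the three conditions: (i) the bags cover all of {1, 2, 3, 4, 5}; (ii) for each edge, some bag contains both endpoints; (iii) the bags containing any fixed vertex form a subtree. All hold, so the decomposition is valid with width 4 − 1 = 3.

Yes; width 3.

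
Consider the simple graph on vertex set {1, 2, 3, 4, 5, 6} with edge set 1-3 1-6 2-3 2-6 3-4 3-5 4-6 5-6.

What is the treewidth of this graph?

2

A width-2 tree decomposition is:
Bags: B1 = {1, 3, 6}  B2 = {3, 4, 6}  B3 = {3, 5, 6}  B4 = {2, 3, 6}
Tree: B1–B2, B2–B3, B3–B4
The largest bag has 3 vertices, giving width 2; this decomposition certifies tw(G) ≤ 2. Since 1–6–4–3–1 is a cycle in G, G is not acyclic. Forests are exactly the graphs of treewidth ≤ 1, so tw(G) ≥ 2. Therefore the treewidth is 2.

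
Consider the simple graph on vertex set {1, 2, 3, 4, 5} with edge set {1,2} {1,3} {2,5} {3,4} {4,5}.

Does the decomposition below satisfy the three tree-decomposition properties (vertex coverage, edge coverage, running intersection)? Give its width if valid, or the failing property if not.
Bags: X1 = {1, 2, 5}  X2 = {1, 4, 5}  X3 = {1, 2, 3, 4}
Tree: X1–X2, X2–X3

A tree decomposition must satisfy three properties: every vertex lies in some bag; for every edge, both endpoints lie together in some bag; and for every vertex, the bags containing it form a connected subtree. Here bags containing vertex 2 are not connected in the tree, so the decomposition is invalid.

No — bags containing vertex 2 are not connected in the tree.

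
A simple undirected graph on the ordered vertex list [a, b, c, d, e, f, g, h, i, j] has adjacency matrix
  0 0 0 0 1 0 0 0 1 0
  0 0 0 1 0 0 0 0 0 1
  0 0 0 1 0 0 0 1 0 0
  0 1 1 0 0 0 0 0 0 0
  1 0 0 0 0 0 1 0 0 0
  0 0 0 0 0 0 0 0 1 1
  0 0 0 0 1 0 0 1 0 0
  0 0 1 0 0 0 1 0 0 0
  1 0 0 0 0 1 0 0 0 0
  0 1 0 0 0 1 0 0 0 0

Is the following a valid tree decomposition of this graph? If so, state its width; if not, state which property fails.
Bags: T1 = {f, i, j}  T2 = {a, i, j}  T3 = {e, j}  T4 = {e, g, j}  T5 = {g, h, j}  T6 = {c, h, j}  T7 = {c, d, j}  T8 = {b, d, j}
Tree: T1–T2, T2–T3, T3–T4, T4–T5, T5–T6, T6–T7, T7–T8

A tree decomposition must satisfy three properties: every vertex lies in some bag; for every edge, both endpoints lie together in some bag; and for every vertex, the bags containing it form a connected subtree. Here edge (a,e) lies in no bag, so the decomposition is invalid.

No — edge (a,e) lies in no bag.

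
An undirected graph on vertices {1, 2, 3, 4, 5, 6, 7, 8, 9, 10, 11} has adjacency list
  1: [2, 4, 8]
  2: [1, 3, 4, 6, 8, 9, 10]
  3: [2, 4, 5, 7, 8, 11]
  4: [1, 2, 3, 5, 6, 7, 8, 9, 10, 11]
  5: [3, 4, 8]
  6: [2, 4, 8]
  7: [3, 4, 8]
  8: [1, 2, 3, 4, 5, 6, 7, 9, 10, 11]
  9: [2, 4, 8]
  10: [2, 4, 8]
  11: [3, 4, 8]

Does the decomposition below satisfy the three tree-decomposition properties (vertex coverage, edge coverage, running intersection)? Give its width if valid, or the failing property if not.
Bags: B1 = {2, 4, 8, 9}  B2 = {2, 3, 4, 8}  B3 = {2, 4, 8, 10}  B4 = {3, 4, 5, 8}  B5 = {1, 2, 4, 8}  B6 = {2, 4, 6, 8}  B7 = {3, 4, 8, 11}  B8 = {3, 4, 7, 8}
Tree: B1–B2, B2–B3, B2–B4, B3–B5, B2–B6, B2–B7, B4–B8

Every vertex of G appears in some bag (union = {1, 2, 3, 4, 5, 6, 7, 8, 9, 10, 11}); every edge is covered by a bag; and for each vertex v the set of bags containing v is connected in the bag tree. The decomposition is therefore valid. The largest bag has 4 vertices, so the width is 3.

Yes; width 3.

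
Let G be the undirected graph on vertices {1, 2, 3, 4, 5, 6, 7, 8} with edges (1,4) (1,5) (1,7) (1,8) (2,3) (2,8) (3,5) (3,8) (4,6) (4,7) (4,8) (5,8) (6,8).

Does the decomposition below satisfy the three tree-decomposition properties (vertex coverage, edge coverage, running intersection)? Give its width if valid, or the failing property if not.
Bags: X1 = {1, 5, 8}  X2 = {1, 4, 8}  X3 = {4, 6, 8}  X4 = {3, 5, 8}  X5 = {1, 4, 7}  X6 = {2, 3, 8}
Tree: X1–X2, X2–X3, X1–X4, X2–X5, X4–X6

Yes; width 2.

Every vertex of G appears in some bag (union = {1, 2, 3, 4, 5, 6, 7, 8}); every edge is covered by a bag; and for each vertex v the set of bags containing v is connected in the bag tree. The decomposition is therefore valid. The largest bag has 3 vertices, so the width is 2.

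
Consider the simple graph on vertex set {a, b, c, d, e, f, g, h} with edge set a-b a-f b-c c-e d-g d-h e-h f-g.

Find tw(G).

2

A width-2 tree decomposition is:
Bags: B1 = {a, f, g}  B2 = {a, d, g}  B3 = {a, d, h}  B4 = {a, e, h}  B5 = {a, c, e}  B6 = {a, b, c}
Tree: B1–B2, B2–B3, B3–B4, B4–B5, B5–B6
The largest bag has 3 vertices, giving width 2; this decomposition certifies tw(G) ≤ 2. For the lower bound, G contains the cycle a–f–g–d–h–e–c–b–a, so G is not a forest; only forests have treewidth ≤ 1, hence tw(G) ≥ 2. The upper and lower bounds meet at 2, so that is the treewidth.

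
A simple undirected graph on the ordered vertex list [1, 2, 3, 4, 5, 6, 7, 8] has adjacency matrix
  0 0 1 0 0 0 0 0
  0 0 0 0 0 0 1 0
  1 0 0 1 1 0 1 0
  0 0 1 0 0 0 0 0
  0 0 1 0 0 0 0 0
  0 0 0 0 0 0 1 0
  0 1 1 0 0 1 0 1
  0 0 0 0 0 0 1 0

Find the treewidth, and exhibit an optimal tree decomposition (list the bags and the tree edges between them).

Treewidth 1.
One such decomposition:
Bags: B1 = {3, 7}  B2 = {1, 3}  B3 = {6, 7}  B4 = {2, 7}  B5 = {3, 5}  B6 = {7, 8}  B7 = {3, 4}
Tree: B1–B2, B1–B3, B3–B4, B2–B5, B3–B6, B5–B7

Each bag holds 2 vertices, so the decomposition has width 1, which upper-bounds the treewidth. G has an edge, so its treewidth is at least 1. Therefore the treewidth is 1.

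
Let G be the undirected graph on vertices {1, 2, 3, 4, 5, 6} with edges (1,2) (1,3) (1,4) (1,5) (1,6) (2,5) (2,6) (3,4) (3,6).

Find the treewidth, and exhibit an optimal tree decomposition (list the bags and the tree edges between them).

Treewidth 2.
Bags: B1 = {1, 3, 6}  B2 = {1, 2, 6}  B3 = {1, 2, 5}  B4 = {1, 3, 4}
Tree: B1–B2, B2–B3, B1–B4

Every bag has size at most 3, so the width is 3 − 1 = 2 and tw(G) ≤ 2. For the lower bound, the 3 vertices {1, 2, 5} are pairwise adjacent, and any tree decomposition puts a clique entirely inside one bag — forcing width ≥ 2. The upper and lower bounds meet at 2, so that is the treewidth.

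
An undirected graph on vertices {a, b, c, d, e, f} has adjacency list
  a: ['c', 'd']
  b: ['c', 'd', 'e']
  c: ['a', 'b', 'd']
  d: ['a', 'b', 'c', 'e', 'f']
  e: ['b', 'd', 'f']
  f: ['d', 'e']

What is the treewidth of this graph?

2

A width-2 tree decomposition is:
Bags: B1 = {b, d, e}  B2 = {b, c, d}  B3 = {a, c, d}  B4 = {d, e, f}
Tree: B1–B2, B2–B3, B1–B4
Each bag holds 3 vertices, so the decomposition has width 2, which upper-bounds the treewidth. Conversely, {a, c, d} is a clique of size 3, and the vertices of any clique must share a bag in every tree decomposition; so some bag has ≥ 3 vertices and tw(G) ≥ 2. Hence tw(G) = 2 exactly.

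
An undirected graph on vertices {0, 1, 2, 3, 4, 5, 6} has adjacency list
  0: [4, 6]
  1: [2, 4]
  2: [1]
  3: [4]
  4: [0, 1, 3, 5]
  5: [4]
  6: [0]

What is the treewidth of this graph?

1

A width-1 tree decomposition is:
Bags: B1 = {0, 4}  B2 = {1, 4}  B3 = {0, 6}  B4 = {1, 2}  B5 = {4, 5}  B6 = {3, 4}
Tree: B1–B2, B1–B3, B2–B4, B2–B5, B5–B6
Every bag has size at most 2, so the width is 2 − 1 = 1 and tw(G) ≤ 1. Any graph with an edge has treewidth ≥ 1, and G has the edge 0–4. Therefore the treewidth is 1.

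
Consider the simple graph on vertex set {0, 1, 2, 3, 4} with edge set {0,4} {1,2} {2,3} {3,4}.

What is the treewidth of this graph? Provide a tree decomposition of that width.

Each bag holds 2 vertices, so the decomposition has width 1, which upper-bounds the treewidth. G has an edge, so its treewidth is at least 1. The upper and lower bounds meet at 1, so that is the treewidth.

Treewidth 1.
One such decomposition:
Bags: B1 = {2, 3}  B2 = {3, 4}  B3 = {1, 2}  B4 = {0, 4}
Tree: B1–B2, B1–B3, B2–B4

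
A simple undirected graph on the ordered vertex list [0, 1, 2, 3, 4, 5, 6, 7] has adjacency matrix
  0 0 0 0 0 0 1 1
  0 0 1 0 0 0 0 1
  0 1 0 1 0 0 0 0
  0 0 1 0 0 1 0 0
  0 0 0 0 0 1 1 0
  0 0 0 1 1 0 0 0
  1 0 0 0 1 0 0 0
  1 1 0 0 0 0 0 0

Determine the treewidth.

2

A width-2 tree decomposition is:
Bags: B1 = {4, 5, 6}  B2 = {3, 5, 6}  B3 = {2, 3, 6}  B4 = {1, 2, 6}  B5 = {1, 6, 7}  B6 = {0, 6, 7}
Tree: B1–B2, B2–B3, B3–B4, B4–B5, B5–B6
Every bag has size at most 3, so the width is 3 − 1 = 2 and tw(G) ≤ 2. The edges 6–4–5–3–2–1–7–0–6 form a cycle, so G is not a tree and its treewidth is at least 2. The upper and lower bounds meet at 2, so that is the treewidth.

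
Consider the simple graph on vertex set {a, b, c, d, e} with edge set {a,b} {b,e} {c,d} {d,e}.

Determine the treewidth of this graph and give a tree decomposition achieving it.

Every bag has size at most 2, so the width is 2 − 1 = 1 and tw(G) ≤ 1. Since G has at least one edge (e.g. c–d), it is not an edgeless graph, so tw(G) ≥ 1. Therefore the treewidth is 1.

Treewidth 1.
Bags: B1 = {c, d}  B2 = {d, e}  B3 = {b, e}  B4 = {a, b}
Tree: B1–B2, B2–B3, B3–B4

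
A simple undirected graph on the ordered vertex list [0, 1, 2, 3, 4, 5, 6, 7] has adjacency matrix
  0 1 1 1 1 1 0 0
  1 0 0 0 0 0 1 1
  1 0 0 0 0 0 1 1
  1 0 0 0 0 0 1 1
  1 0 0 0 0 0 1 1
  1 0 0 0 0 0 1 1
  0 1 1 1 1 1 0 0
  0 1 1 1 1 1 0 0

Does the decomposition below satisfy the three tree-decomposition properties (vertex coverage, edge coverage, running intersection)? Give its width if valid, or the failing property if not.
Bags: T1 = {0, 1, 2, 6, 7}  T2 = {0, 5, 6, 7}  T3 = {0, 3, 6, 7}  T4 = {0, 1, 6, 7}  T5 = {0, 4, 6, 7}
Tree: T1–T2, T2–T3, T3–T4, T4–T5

No — bags containing vertex 1 are not connected in the tree.

A tree decomposition must satisfy three properties: every vertex lies in some bag; for every edge, both endpoints lie together in some bag; and for every vertex, the bags containing it form a connected subtree. Here bags containing vertex 1 are not connected in the tree, so the decomposition is invalid.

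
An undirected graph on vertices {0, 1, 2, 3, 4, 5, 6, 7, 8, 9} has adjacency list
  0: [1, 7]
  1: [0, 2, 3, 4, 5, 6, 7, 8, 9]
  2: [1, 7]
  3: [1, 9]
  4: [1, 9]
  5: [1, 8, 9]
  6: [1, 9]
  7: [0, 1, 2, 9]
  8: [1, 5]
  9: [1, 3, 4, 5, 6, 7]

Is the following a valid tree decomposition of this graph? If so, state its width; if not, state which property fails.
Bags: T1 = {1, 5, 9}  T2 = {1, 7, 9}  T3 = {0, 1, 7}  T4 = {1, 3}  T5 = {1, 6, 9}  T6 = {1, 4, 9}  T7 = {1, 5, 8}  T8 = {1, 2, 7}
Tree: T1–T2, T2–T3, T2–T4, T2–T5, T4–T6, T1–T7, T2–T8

No — edge (9,3) lies in no bag.

A tree decomposition must satisfy three properties: every vertex lies in some bag; for every edge, both endpoints lie together in some bag; and for every vertex, the bags containing it form a connected subtree. Here edge (9,3) lies in no bag, so the decomposition is invalid.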